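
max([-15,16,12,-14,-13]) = 16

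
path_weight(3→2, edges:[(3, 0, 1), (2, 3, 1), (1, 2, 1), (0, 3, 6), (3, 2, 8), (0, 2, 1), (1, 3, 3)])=w(3→2)=8
= 8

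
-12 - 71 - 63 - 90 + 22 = -214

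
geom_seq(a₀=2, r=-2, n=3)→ [2, -4, 8]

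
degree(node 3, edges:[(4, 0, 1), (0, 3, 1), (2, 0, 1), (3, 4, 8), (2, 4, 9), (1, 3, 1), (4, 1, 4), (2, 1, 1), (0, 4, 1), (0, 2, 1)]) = incident: (0,3), (3,4), (1,3)
= 3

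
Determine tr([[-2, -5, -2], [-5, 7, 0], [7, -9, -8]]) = -3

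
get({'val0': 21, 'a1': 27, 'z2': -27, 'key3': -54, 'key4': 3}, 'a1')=27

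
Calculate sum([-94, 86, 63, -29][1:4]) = 120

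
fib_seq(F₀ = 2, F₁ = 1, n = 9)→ F_2 = F_1 + F_0 = 3
F_3 = F_2 + F_1 = 4
F_4 = F_3 + F_2 = 7
...
= [2, 1, 3, 4, 7, 11, 18, 29, 47]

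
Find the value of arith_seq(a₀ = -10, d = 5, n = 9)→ [-10, -5, 0, 5, 10, 15, 20, 25, 30]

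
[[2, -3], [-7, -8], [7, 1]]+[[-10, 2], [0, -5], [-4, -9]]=[[-8, -1], [-7, -13], [3, -8]]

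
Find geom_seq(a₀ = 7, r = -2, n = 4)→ [7, -14, 28, -56]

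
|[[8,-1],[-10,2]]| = (8)*(2) - (-1)*(-10)
= 6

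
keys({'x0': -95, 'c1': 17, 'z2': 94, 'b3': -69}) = ['x0', 'c1', 'z2', 'b3']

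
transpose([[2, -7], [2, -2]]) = [[2, 2], [-7, -2]]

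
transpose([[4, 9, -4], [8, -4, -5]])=[[4, 8], [9, -4], [-4, -5]]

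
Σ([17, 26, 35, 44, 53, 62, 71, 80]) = 17 + 26 + 35 + 44 + 53 + 62 + 71 + 80
= 388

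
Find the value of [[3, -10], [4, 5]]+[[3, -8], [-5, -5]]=[[6, -18], [-1, 0]]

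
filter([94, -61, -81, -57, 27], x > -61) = keep x where x > -61: 94✓, -61✗, -81✗, -57✓, 27✓
= [94, -57, 27]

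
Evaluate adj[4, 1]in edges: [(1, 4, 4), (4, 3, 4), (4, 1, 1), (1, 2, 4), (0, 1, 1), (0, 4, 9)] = 1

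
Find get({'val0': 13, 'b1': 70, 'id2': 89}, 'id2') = 89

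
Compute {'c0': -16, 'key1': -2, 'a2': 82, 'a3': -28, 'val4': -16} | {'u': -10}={'c0': -16, 'key1': -2, 'a2': 82, 'a3': -28, 'val4': -16, 'u': -10}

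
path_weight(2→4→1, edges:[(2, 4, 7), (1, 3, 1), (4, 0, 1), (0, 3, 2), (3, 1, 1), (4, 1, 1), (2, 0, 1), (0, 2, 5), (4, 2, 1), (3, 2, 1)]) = w(2→4)=7 + w(4→1)=1
= 8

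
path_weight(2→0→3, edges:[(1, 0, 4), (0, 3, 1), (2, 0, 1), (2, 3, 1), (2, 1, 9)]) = w(2→0)=1 + w(0→3)=1
= 2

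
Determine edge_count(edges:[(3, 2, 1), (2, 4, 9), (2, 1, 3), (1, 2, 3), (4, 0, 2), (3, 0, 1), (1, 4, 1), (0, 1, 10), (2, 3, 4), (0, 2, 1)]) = 10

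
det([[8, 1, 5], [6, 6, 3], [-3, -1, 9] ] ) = 453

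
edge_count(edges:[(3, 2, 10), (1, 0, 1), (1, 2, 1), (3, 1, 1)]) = 4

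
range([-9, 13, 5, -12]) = 25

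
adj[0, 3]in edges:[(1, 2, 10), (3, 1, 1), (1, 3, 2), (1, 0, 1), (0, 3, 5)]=5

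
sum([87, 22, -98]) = 11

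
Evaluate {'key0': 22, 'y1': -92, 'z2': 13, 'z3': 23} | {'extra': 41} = {'key0': 22, 'y1': -92, 'z2': 13, 'z3': 23, 'extra': 41}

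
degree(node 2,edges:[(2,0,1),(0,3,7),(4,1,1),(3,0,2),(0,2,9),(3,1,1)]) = 2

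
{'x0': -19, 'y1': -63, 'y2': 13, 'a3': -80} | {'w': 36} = {'x0': -19, 'y1': -63, 'y2': 13, 'a3': -80, 'w': 36}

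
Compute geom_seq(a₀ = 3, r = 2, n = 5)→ a_0 = 3*2^0 = 3
a_1 = 3*2^1 = 6
a_2 = 3*2^2 = 12
...
= [3, 6, 12, 24, 48]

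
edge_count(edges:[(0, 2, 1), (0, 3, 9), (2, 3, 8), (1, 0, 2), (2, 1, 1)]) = 5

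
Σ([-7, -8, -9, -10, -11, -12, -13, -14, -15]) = (-7) + (-8) + (-9) + (-10) + (-11) + (-12) + (-13) + (-14) + (-15)
= -99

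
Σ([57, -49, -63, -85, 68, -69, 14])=57 + (-49) + (-63) + (-85) + 68 + (-69) + 14
= -127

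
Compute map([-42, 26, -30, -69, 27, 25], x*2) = -42*2=-84, 26*2=52, -30*2=-60, -69*2=-138, 27*2=54, 25*2=50
= [-84, 52, -60, -138, 54, 50]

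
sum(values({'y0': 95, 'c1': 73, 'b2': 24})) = 95 + 73 + 24
= 192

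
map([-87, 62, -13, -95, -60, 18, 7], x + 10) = [-77, 72, -3, -85, -50, 28, 17]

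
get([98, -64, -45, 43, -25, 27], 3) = 43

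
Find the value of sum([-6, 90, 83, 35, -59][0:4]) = 202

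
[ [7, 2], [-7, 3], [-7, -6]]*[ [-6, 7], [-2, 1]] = [[-46, 51], [36, -46], [54, -55]]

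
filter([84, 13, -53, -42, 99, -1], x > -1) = keep x where x > -1: 84✓, 13✓, -53✗, -42✗, 99✓, -1✗
= [84, 13, 99]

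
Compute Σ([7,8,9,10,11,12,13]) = 70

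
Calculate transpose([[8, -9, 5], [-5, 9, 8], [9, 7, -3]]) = [[8, -5, 9], [-9, 9, 7], [5, 8, -3]]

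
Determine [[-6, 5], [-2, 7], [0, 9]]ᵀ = [[-6, -2, 0], [5, 7, 9]]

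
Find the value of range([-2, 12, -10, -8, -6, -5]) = 22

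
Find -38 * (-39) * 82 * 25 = 3038100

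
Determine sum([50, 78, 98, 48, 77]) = 351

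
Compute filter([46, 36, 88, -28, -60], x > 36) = [46, 88]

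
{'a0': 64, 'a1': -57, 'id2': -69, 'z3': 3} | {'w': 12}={'a0': 64, 'a1': -57, 'id2': -69, 'z3': 3, 'w': 12}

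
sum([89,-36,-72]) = 89 + (-36) + (-72)
= -19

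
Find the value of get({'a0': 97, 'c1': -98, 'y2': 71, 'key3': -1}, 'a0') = 97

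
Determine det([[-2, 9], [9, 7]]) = -95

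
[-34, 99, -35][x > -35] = keep x where x > -35: -34✓, 99✓, -35✗
= [-34, 99]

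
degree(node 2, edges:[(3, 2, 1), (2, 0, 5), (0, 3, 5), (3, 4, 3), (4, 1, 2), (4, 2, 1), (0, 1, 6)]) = incident: (3,2), (2,0), (4,2)
= 3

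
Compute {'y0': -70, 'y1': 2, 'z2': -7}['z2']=-7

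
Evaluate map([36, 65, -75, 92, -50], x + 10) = 36+10=46, 65+10=75, -75+10=-65, 92+10=102, -50+10=-40
= [46, 75, -65, 102, -40]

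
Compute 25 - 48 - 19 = -42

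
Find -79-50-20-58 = -207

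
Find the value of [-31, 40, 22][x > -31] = [40, 22]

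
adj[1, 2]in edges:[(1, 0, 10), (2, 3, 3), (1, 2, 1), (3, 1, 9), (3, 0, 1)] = 1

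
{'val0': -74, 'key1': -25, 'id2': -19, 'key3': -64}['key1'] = -25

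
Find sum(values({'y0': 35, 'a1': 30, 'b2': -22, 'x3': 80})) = 35 + 30 + (-22) + 80
= 123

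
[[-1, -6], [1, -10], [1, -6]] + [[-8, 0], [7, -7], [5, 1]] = [[-9, -6], [8, -17], [6, -5]]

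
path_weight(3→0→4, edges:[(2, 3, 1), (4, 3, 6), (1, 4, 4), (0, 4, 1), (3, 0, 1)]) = 2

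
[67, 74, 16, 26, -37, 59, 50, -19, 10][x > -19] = keep x where x > -19: 67✓, 74✓, 16✓, 26✓, -37✗, 59✓, 50✓, -19✗, 10✓
= [67, 74, 16, 26, 59, 50, 10]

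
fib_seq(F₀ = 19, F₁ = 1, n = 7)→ [19, 1, 20, 21, 41, 62, 103]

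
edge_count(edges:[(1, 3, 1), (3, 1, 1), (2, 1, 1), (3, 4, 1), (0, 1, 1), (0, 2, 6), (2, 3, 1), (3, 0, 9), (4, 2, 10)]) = 9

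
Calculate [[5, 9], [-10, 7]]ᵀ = [[5, -10], [9, 7]]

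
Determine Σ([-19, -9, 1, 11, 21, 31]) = 36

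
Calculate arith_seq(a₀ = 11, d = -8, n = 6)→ a_0 = 11 + 0*-8 = 11
a_1 = 11 + 1*-8 = 3
a_2 = 11 + 2*-8 = -5
...
= [11, 3, -5, -13, -21, -29]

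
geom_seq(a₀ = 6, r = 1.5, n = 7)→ [6.0, 9.0, 13.5, 20.25, 30.375, 45.5625, 68.34375]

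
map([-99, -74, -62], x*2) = [-198, -148, -124]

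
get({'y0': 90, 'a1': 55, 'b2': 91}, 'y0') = 90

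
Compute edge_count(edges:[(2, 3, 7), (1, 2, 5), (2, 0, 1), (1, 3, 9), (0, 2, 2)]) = 5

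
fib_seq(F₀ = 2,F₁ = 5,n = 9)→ F_2 = F_1 + F_0 = 7
F_3 = F_2 + F_1 = 12
F_4 = F_3 + F_2 = 19
...
= [2, 5, 7, 12, 19, 31, 50, 81, 131]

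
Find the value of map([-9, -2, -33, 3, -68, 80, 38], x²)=[81, 4, 1089, 9, 4624, 6400, 1444]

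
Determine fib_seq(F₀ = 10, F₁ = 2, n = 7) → [10, 2, 12, 14, 26, 40, 66]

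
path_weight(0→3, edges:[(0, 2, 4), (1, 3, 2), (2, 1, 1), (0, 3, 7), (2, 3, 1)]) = 7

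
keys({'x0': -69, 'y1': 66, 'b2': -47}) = ['x0', 'y1', 'b2']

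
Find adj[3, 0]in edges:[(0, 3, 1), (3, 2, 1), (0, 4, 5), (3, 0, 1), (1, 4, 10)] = 1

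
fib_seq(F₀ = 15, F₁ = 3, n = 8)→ F_2 = F_1 + F_0 = 18
F_3 = F_2 + F_1 = 21
F_4 = F_3 + F_2 = 39
...
= [15, 3, 18, 21, 39, 60, 99, 159]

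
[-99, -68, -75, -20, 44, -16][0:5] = [-99, -68, -75, -20, 44]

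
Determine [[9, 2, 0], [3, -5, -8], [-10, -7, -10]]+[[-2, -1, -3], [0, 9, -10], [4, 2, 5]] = [[7, 1, -3], [3, 4, -18], [-6, -5, -5]]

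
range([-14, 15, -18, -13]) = 33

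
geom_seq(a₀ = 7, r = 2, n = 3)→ [7, 14, 28]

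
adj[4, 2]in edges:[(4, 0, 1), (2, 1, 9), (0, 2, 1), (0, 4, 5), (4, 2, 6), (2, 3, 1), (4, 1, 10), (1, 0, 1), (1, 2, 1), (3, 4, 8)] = 6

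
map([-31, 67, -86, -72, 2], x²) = (-31)²=961, (67)²=4489, (-86)²=7396, (-72)²=5184, (2)²=4
= [961, 4489, 7396, 5184, 4]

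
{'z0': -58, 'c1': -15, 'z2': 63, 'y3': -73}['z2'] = 63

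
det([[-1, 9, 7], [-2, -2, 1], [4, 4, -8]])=(1)*(-1)*det([[-2, 1], [4, -8]]) + (-1)*(9)*det([[-2, 1], [4, -8]]) + (1)*(7)*det([[-2, -2], [4, 4]])
= -12 + -108 + 0
= -120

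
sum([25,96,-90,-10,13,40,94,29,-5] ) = 25 + 96 + (-90) + (-10) + 13 + 40 + 94 + 29 + (-5)
= 192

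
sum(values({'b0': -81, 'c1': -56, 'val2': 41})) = -96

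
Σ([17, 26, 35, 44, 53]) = 175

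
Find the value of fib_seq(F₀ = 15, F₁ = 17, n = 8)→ [15, 17, 32, 49, 81, 130, 211, 341]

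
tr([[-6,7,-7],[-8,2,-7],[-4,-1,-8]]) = diagonal: (-6) + 2 + (-8)
= -12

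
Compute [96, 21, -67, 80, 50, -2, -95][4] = 50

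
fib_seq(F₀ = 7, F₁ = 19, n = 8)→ [7, 19, 26, 45, 71, 116, 187, 303]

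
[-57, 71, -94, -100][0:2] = [-57, 71]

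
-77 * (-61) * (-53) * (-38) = 9459758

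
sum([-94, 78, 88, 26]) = (-94) + 78 + 88 + 26
= 98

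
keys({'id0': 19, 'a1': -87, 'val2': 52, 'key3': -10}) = ['id0', 'a1', 'val2', 'key3']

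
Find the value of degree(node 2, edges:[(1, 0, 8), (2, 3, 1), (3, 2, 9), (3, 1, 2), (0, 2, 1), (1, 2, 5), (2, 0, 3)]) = incident: (2,3), (3,2), (0,2), (1,2), (2,0)
= 5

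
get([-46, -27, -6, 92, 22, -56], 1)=-27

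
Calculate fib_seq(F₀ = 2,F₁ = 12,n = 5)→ F_2 = F_1 + F_0 = 14
F_3 = F_2 + F_1 = 26
F_4 = F_3 + F_2 = 40
= [2, 12, 14, 26, 40]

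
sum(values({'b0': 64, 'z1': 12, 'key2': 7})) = 83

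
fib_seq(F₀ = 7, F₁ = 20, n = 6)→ F_2 = F_1 + F_0 = 27
F_3 = F_2 + F_1 = 47
F_4 = F_3 + F_2 = 74
...
= [7, 20, 27, 47, 74, 121]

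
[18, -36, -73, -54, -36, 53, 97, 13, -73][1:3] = [-36, -73]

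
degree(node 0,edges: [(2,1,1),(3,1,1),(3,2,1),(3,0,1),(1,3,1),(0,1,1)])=2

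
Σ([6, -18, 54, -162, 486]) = 366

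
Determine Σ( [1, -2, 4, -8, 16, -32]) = 1 + -2 + 4 + -8 + 16 + -32
= -21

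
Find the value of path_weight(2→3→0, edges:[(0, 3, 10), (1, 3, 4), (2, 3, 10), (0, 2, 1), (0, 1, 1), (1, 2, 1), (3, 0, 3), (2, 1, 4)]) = w(2→3)=10 + w(3→0)=3
= 13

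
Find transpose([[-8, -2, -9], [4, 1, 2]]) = [[-8, 4], [-2, 1], [-9, 2]]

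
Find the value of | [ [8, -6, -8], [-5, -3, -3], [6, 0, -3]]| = (1)*(8)*det([[-3, -3], [0, -3]]) + (-1)*(-6)*det([[-5, -3], [6, -3]]) + (1)*(-8)*det([[-5, -3], [6, 0]])
= 72 + 198 + -144
= 126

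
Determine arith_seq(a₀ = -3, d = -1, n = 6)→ [-3, -4, -5, -6, -7, -8]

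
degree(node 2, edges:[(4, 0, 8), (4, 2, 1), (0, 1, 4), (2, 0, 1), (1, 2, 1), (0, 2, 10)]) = incident: (4,2), (2,0), (1,2), (0,2)
= 4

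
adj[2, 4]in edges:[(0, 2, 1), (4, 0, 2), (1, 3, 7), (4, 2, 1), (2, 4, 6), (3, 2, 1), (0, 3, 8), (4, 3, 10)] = 6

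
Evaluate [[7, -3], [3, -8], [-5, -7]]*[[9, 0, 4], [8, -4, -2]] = C[0][0] = (7)*(9) + (-3)*(8) = 39
C[0][1] = (7)*(0) + (-3)*(-4) = 12
C[0][2] = (7)*(4) + (-3)*(-2) = 34
C[1][0] = (3)*(9) + (-8)*(8) = -37
C[1][1] = (3)*(0) + (-8)*(-4) = 32
C[1][2] = (3)*(4) + (-8)*(-2) = 28
... (3 more cells)
= [[39, 12, 34], [-37, 32, 28], [-101, 28, -6]]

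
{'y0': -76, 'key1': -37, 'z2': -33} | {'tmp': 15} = {'y0': -76, 'key1': -37, 'z2': -33, 'tmp': 15}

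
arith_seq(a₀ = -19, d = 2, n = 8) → [-19, -17, -15, -13, -11, -9, -7, -5]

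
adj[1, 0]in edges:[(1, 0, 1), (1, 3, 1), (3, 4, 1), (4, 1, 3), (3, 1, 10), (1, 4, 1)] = 1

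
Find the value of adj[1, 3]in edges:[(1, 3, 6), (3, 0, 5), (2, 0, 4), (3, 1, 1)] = 6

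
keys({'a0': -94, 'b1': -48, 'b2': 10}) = ['a0', 'b1', 'b2']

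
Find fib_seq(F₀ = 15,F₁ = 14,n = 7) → [15, 14, 29, 43, 72, 115, 187]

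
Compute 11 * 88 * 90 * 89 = 7753680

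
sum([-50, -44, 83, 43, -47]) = (-50) + (-44) + 83 + 43 + (-47)
= -15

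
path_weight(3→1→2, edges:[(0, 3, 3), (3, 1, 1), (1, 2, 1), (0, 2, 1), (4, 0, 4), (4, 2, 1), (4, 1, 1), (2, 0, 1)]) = w(3→1)=1 + w(1→2)=1
= 2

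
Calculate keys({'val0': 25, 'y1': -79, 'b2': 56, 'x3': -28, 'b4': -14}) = ['val0', 'y1', 'b2', 'x3', 'b4']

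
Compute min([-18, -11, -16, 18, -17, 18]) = -18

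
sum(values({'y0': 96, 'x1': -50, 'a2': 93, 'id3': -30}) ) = 109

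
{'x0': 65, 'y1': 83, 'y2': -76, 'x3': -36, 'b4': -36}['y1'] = 83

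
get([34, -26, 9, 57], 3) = 57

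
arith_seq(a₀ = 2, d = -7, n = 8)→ a_0 = 2 + 0*-7 = 2
a_1 = 2 + 1*-7 = -5
a_2 = 2 + 2*-7 = -12
...
= [2, -5, -12, -19, -26, -33, -40, -47]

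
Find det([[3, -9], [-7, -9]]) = -90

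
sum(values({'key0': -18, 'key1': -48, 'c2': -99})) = (-18) + (-48) + (-99)
= -165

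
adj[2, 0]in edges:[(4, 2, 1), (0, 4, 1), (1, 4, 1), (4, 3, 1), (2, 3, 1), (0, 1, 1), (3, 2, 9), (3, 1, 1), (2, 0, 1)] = 1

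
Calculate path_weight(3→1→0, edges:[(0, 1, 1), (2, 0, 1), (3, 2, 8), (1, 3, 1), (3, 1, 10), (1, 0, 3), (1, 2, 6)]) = w(3→1)=10 + w(1→0)=3
= 13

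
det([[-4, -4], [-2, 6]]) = -32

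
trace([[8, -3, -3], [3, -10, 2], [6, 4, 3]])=diagonal: 8 + (-10) + 3
= 1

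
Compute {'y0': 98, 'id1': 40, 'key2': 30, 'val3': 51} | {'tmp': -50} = {'y0': 98, 'id1': 40, 'key2': 30, 'val3': 51, 'tmp': -50}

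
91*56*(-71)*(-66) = 23879856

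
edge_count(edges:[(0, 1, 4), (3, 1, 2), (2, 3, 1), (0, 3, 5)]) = 4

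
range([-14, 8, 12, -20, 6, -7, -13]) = 32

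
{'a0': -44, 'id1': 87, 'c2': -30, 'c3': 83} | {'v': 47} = {'a0': -44, 'id1': 87, 'c2': -30, 'c3': 83, 'v': 47}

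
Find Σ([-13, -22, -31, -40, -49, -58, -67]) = (-13) + (-22) + (-31) + (-40) + (-49) + (-58) + (-67)
= -280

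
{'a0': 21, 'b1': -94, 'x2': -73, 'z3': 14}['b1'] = -94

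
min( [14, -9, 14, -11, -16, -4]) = -16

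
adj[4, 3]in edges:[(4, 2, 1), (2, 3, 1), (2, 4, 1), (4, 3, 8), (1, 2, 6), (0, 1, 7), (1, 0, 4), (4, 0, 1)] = 8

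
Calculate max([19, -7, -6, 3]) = 19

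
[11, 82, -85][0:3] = [11, 82, -85]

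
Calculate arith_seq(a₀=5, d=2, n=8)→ a_0 = 5 + 0*2 = 5
a_1 = 5 + 1*2 = 7
a_2 = 5 + 2*2 = 9
...
= [5, 7, 9, 11, 13, 15, 17, 19]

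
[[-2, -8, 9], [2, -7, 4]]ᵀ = [[-2, 2], [-8, -7], [9, 4]]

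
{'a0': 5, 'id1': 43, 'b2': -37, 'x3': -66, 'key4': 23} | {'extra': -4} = {'a0': 5, 'id1': 43, 'b2': -37, 'x3': -66, 'key4': 23, 'extra': -4}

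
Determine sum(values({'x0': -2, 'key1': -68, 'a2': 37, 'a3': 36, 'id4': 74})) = (-2) + (-68) + 37 + 36 + 74
= 77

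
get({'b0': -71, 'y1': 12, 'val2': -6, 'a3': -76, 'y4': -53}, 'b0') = -71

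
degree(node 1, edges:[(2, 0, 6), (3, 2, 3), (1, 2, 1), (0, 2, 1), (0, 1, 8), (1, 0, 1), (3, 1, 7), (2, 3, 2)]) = incident: (1,2), (0,1), (1,0), (3,1)
= 4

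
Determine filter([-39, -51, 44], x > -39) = keep x where x > -39: -39✗, -51✗, 44✓
= [44]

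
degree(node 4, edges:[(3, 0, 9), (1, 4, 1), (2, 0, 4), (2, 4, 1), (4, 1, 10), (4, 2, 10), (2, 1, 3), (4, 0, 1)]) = 5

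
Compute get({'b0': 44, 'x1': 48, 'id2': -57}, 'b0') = 44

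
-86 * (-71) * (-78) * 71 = -33815028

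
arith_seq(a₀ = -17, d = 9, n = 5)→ a_0 = -17 + 0*9 = -17
a_1 = -17 + 1*9 = -8
a_2 = -17 + 2*9 = 1
...
= [-17, -8, 1, 10, 19]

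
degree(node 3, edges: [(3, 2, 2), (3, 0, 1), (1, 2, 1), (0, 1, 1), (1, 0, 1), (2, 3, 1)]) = 3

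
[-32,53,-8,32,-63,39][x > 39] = keep x where x > 39: -32✗, 53✓, -8✗, 32✗, -63✗, 39✗
= [53]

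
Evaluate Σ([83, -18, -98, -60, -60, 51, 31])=-71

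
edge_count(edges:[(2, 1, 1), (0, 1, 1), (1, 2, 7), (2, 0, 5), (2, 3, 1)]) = 5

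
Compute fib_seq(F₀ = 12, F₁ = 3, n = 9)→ F_2 = F_1 + F_0 = 15
F_3 = F_2 + F_1 = 18
F_4 = F_3 + F_2 = 33
...
= [12, 3, 15, 18, 33, 51, 84, 135, 219]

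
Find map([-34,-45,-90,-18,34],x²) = (-34)²=1156, (-45)²=2025, (-90)²=8100, (-18)²=324, (34)²=1156
= [1156, 2025, 8100, 324, 1156]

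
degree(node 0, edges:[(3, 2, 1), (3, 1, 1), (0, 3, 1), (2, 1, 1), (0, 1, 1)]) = 2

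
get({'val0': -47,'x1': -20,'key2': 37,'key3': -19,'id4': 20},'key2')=37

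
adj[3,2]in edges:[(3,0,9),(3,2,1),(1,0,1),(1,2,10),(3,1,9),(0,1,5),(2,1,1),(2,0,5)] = 1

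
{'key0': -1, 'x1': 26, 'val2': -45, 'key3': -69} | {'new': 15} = {'key0': -1, 'x1': 26, 'val2': -45, 'key3': -69, 'new': 15}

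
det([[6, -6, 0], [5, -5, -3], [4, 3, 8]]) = 126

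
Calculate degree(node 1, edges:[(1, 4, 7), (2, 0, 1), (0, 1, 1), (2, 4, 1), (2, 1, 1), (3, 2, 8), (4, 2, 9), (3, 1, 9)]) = incident: (1,4), (0,1), (2,1), (3,1)
= 4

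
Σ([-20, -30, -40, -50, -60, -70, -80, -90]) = -440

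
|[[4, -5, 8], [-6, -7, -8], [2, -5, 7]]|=-134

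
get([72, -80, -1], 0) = 72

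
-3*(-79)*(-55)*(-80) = 1042800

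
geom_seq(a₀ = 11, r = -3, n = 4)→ [11, -33, 99, -297]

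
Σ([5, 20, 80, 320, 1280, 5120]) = 5 + 20 + 80 + 320 + 1280 + 5120
= 6825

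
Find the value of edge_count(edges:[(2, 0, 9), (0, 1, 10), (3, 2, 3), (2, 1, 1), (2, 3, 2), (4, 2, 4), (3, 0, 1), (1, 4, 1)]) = 8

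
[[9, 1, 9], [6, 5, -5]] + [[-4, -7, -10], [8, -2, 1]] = [[5, -6, -1], [14, 3, -4]]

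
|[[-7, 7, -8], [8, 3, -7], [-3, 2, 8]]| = -767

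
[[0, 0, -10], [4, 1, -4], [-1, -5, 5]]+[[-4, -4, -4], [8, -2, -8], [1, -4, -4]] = [[-4, -4, -14], [12, -1, -12], [0, -9, 1]]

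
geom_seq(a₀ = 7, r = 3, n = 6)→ a_0 = 7*3^0 = 7
a_1 = 7*3^1 = 21
a_2 = 7*3^2 = 63
...
= [7, 21, 63, 189, 567, 1701]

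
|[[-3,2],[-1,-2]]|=(-3)*(-2) - (2)*(-1)
= 8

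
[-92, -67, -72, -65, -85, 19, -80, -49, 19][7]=-49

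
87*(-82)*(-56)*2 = 799008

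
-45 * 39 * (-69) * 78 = 9445410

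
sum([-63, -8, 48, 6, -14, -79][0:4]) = slice → [-63, -8, 48, 6]
(-63) + (-8) + 48 + 6
= -17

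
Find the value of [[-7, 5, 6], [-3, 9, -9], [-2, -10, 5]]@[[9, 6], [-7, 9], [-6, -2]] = C[0][0] = (-7)*(9) + (5)*(-7) + (6)*(-6) = -134
C[0][1] = (-7)*(6) + (5)*(9) + (6)*(-2) = -9
C[1][0] = (-3)*(9) + (9)*(-7) + (-9)*(-6) = -36
C[1][1] = (-3)*(6) + (9)*(9) + (-9)*(-2) = 81
C[2][0] = (-2)*(9) + (-10)*(-7) + (5)*(-6) = 22
C[2][1] = (-2)*(6) + (-10)*(9) + (5)*(-2) = -112
= [[-134, -9], [-36, 81], [22, -112]]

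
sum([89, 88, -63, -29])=85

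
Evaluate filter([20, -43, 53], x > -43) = keep x where x > -43: 20✓, -43✗, 53✓
= [20, 53]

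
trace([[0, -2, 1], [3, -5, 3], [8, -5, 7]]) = diagonal: 0 + (-5) + 7
= 2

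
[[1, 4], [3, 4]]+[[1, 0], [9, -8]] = [[2, 4], [12, -4]]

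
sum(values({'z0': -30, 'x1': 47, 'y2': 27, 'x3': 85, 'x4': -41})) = (-30) + 47 + 27 + 85 + (-41)
= 88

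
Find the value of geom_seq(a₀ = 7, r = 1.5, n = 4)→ a_0 = 7*1.5^0 = 7.0
a_1 = 7*1.5^1 = 10.5
a_2 = 7*1.5^2 = 15.75
...
= [7.0, 10.5, 15.75, 23.625]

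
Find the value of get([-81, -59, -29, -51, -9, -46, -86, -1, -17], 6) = -86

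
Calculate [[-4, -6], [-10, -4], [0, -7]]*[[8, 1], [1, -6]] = C[0][0] = (-4)*(8) + (-6)*(1) = -38
C[0][1] = (-4)*(1) + (-6)*(-6) = 32
C[1][0] = (-10)*(8) + (-4)*(1) = -84
C[1][1] = (-10)*(1) + (-4)*(-6) = 14
C[2][0] = (0)*(8) + (-7)*(1) = -7
C[2][1] = (0)*(1) + (-7)*(-6) = 42
= [[-38, 32], [-84, 14], [-7, 42]]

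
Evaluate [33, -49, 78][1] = -49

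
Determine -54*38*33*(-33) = 2234628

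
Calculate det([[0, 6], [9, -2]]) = -54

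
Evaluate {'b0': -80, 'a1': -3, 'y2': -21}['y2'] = -21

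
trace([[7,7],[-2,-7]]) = 0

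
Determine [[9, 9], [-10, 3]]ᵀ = [[9, -10], [9, 3]]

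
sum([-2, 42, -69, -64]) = (-2) + 42 + (-69) + (-64)
= -93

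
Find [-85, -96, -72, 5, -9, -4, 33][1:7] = [-96, -72, 5, -9, -4, 33]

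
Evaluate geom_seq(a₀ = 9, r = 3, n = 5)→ a_0 = 9*3^0 = 9
a_1 = 9*3^1 = 27
a_2 = 9*3^2 = 81
...
= [9, 27, 81, 243, 729]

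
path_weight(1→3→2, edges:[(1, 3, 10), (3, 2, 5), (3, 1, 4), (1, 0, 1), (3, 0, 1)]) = w(1→3)=10 + w(3→2)=5
= 15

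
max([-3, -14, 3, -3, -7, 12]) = 12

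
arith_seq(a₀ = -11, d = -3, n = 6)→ a_0 = -11 + 0*-3 = -11
a_1 = -11 + 1*-3 = -14
a_2 = -11 + 2*-3 = -17
...
= [-11, -14, -17, -20, -23, -26]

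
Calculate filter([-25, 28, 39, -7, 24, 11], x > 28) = [39]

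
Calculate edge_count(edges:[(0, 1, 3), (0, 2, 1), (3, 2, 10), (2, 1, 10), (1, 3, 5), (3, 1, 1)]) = 6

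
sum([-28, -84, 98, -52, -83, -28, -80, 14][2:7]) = slice → [98, -52, -83, -28, -80]
98 + (-52) + (-83) + (-28) + (-80)
= -145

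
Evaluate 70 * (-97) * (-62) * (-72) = -30310560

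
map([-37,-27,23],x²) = [1369, 729, 529]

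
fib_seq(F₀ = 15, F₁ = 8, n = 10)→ F_2 = F_1 + F_0 = 23
F_3 = F_2 + F_1 = 31
F_4 = F_3 + F_2 = 54
...
= [15, 8, 23, 31, 54, 85, 139, 224, 363, 587]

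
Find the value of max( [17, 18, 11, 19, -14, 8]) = 19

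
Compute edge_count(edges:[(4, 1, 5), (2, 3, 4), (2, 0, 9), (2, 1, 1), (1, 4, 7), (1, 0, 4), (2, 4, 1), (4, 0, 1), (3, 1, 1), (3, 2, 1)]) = 10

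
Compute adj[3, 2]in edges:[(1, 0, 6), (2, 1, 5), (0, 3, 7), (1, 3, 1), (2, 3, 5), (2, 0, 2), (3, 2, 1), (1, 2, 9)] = 1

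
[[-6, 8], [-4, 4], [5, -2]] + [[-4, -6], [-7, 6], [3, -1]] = [[-10, 2], [-11, 10], [8, -3]]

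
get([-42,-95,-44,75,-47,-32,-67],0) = -42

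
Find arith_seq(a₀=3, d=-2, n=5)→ a_0 = 3 + 0*-2 = 3
a_1 = 3 + 1*-2 = 1
a_2 = 3 + 2*-2 = -1
...
= [3, 1, -1, -3, -5]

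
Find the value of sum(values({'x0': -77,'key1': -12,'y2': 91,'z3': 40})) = (-77) + (-12) + 91 + 40
= 42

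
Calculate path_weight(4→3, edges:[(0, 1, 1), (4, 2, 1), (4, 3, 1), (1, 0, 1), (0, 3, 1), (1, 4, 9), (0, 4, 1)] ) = 1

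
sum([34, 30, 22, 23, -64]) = 34 + 30 + 22 + 23 + (-64)
= 45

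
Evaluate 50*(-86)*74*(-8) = 2545600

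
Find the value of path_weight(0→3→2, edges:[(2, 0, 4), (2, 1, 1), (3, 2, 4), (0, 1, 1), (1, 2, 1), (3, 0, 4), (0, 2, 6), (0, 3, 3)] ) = w(0→3)=3 + w(3→2)=4
= 7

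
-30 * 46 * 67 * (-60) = 5547600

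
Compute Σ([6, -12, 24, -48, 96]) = 6 + -12 + 24 + -48 + 96
= 66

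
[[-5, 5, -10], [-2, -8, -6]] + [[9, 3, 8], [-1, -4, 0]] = [[4, 8, -2], [-3, -12, -6]]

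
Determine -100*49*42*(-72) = 14817600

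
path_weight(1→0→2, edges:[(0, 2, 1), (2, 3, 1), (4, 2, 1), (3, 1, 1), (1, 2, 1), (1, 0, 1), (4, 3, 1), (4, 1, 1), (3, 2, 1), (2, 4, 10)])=w(1→0)=1 + w(0→2)=1
= 2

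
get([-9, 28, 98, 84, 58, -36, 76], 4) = 58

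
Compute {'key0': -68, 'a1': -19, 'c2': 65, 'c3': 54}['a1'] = -19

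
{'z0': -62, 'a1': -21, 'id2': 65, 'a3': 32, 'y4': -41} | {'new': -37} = {'z0': -62, 'a1': -21, 'id2': 65, 'a3': 32, 'y4': -41, 'new': -37}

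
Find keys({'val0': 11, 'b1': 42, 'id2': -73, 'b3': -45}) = ['val0', 'b1', 'id2', 'b3']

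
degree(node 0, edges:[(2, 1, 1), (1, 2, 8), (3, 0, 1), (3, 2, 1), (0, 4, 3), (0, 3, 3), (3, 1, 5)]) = 3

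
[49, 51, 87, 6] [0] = 49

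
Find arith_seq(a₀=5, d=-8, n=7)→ [5, -3, -11, -19, -27, -35, -43]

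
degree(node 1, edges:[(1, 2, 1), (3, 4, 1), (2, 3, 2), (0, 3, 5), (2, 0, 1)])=incident: (1,2)
= 1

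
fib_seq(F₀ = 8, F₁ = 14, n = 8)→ F_2 = F_1 + F_0 = 22
F_3 = F_2 + F_1 = 36
F_4 = F_3 + F_2 = 58
...
= [8, 14, 22, 36, 58, 94, 152, 246]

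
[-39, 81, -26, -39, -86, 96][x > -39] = [81, -26, 96]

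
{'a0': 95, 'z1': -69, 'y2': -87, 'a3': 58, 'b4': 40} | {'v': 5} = {'a0': 95, 'z1': -69, 'y2': -87, 'a3': 58, 'b4': 40, 'v': 5}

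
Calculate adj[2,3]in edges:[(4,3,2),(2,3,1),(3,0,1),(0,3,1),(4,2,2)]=1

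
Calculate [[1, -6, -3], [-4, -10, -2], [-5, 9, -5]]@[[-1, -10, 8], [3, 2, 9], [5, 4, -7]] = C[0][0] = (1)*(-1) + (-6)*(3) + (-3)*(5) = -34
C[0][1] = (1)*(-10) + (-6)*(2) + (-3)*(4) = -34
C[0][2] = (1)*(8) + (-6)*(9) + (-3)*(-7) = -25
C[1][0] = (-4)*(-1) + (-10)*(3) + (-2)*(5) = -36
C[1][1] = (-4)*(-10) + (-10)*(2) + (-2)*(4) = 12
C[1][2] = (-4)*(8) + (-10)*(9) + (-2)*(-7) = -108
... (3 more cells)
= [[-34, -34, -25], [-36, 12, -108], [7, 48, 76]]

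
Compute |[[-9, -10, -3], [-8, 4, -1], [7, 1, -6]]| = 865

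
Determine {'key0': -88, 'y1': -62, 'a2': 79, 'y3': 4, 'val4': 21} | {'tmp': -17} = {'key0': -88, 'y1': -62, 'a2': 79, 'y3': 4, 'val4': 21, 'tmp': -17}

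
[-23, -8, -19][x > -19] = keep x where x > -19: -23✗, -8✓, -19✗
= [-8]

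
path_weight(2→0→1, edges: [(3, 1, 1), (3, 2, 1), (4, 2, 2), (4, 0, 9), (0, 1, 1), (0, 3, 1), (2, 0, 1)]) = 2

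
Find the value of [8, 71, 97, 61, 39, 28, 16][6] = 16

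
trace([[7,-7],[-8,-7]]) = diagonal: 7 + (-7)
= 0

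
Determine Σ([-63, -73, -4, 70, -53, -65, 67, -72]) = (-63) + (-73) + (-4) + 70 + (-53) + (-65) + 67 + (-72)
= -193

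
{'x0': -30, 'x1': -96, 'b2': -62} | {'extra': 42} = {'x0': -30, 'x1': -96, 'b2': -62, 'extra': 42}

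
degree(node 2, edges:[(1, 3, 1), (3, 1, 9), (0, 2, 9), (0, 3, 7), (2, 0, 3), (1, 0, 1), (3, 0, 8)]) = 2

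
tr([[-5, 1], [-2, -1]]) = -6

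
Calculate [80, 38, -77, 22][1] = 38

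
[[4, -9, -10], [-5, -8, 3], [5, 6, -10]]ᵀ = [[4, -5, 5], [-9, -8, 6], [-10, 3, -10]]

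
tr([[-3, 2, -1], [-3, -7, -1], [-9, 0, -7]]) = -17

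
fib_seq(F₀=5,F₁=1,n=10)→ [5, 1, 6, 7, 13, 20, 33, 53, 86, 139]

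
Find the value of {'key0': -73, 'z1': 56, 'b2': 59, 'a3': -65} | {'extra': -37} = {'key0': -73, 'z1': 56, 'b2': 59, 'a3': -65, 'extra': -37}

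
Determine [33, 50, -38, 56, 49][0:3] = [33, 50, -38]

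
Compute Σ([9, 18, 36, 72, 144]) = 279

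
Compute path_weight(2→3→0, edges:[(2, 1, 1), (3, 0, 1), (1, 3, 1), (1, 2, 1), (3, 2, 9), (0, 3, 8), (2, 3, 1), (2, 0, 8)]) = 2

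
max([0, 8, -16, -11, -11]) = 8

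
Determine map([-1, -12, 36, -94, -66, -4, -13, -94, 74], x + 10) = -1+10=9, -12+10=-2, 36+10=46, -94+10=-84, -66+10=-56, -4+10=6, -13+10=-3, -94+10=-84, 74+10=84
= [9, -2, 46, -84, -56, 6, -3, -84, 84]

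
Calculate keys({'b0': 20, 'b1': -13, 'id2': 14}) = ['b0', 'b1', 'id2']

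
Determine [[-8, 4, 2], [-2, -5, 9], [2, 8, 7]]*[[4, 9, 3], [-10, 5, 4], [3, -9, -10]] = [[-66, -70, -28], [69, -124, -116], [-51, -5, -32]]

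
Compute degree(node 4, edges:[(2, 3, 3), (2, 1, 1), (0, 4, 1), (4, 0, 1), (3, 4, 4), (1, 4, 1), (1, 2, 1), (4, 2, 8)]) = 5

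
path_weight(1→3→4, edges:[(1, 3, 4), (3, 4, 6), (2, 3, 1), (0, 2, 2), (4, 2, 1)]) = 10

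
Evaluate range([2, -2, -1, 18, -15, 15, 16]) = 33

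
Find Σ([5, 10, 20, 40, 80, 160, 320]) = 635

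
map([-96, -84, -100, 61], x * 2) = -96*2=-192, -84*2=-168, -100*2=-200, 61*2=122
= [-192, -168, -200, 122]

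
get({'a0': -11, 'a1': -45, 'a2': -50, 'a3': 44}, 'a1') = -45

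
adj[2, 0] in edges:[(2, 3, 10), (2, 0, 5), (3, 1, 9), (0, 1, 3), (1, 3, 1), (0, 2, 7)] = 5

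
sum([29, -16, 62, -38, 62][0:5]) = slice → [29, -16, 62, -38, 62]
29 + (-16) + 62 + (-38) + 62
= 99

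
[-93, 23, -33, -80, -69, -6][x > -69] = keep x where x > -69: -93✗, 23✓, -33✓, -80✗, -69✗, -6✓
= [23, -33, -6]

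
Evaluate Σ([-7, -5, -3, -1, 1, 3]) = (-7) + (-5) + (-3) + (-1) + 1 + 3
= -12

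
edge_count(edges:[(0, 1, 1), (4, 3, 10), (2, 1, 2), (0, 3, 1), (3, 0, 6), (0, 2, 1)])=6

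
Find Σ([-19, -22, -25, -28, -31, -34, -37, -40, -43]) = (-19) + (-22) + (-25) + (-28) + (-31) + (-34) + (-37) + (-40) + (-43)
= -279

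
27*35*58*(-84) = -4604040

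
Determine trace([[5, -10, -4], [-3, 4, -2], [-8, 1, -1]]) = diagonal: 5 + 4 + (-1)
= 8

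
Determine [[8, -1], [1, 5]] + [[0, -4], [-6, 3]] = [[8, -5], [-5, 8]]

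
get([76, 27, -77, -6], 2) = -77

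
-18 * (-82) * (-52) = -76752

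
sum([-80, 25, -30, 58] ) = -27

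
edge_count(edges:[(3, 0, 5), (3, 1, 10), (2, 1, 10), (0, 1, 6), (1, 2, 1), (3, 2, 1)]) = 6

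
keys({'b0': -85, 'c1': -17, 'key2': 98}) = ['b0', 'c1', 'key2']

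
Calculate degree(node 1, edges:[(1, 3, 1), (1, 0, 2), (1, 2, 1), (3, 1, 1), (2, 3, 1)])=4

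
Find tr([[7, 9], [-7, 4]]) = 11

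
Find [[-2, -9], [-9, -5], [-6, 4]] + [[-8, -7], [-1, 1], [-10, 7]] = [[-10, -16], [-10, -4], [-16, 11]]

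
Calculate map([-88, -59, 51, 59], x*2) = [-176, -118, 102, 118]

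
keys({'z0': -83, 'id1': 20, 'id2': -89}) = ['z0', 'id1', 'id2']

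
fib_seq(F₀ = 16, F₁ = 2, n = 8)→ F_2 = F_1 + F_0 = 18
F_3 = F_2 + F_1 = 20
F_4 = F_3 + F_2 = 38
...
= [16, 2, 18, 20, 38, 58, 96, 154]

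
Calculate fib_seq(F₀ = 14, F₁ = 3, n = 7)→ F_2 = F_1 + F_0 = 17
F_3 = F_2 + F_1 = 20
F_4 = F_3 + F_2 = 37
...
= [14, 3, 17, 20, 37, 57, 94]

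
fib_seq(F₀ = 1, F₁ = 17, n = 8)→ [1, 17, 18, 35, 53, 88, 141, 229]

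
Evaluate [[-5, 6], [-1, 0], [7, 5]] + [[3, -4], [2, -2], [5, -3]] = [[-2, 2], [1, -2], [12, 2]]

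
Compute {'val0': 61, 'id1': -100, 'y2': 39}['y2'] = 39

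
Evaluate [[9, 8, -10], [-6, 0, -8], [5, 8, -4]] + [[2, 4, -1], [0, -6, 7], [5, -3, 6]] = [[11, 12, -11], [-6, -6, -1], [10, 5, 2]]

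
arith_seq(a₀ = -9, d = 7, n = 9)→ a_0 = -9 + 0*7 = -9
a_1 = -9 + 1*7 = -2
a_2 = -9 + 2*7 = 5
...
= [-9, -2, 5, 12, 19, 26, 33, 40, 47]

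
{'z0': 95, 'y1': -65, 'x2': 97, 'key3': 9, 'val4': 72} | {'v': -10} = {'z0': 95, 'y1': -65, 'x2': 97, 'key3': 9, 'val4': 72, 'v': -10}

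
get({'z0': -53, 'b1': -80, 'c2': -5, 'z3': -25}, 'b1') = -80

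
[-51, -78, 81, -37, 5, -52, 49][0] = -51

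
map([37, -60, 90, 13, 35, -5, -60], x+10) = [47, -50, 100, 23, 45, 5, -50]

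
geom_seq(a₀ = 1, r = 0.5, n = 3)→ [1.0, 0.5, 0.25]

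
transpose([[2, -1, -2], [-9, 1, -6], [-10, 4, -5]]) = [[2, -9, -10], [-1, 1, 4], [-2, -6, -5]]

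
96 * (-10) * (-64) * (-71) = -4362240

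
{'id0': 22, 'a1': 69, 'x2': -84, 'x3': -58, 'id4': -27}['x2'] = -84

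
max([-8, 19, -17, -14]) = 19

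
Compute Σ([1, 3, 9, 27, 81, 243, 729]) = 1093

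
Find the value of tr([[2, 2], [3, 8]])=diagonal: 2 + 8
= 10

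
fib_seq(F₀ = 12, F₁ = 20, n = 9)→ [12, 20, 32, 52, 84, 136, 220, 356, 576]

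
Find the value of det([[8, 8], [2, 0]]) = (8)*(0) - (8)*(2)
= -16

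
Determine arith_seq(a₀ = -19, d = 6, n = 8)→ a_0 = -19 + 0*6 = -19
a_1 = -19 + 1*6 = -13
a_2 = -19 + 2*6 = -7
...
= [-19, -13, -7, -1, 5, 11, 17, 23]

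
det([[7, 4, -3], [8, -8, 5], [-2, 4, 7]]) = -844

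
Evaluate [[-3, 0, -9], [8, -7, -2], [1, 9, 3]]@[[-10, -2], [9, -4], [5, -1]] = [[-15, 15], [-153, 14], [86, -41]]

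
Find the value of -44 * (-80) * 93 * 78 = 25534080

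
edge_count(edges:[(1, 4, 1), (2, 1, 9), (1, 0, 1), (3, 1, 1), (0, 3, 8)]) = 5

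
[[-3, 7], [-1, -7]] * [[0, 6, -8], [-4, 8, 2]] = [[-28, 38, 38], [28, -62, -6]]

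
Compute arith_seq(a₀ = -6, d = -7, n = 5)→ a_0 = -6 + 0*-7 = -6
a_1 = -6 + 1*-7 = -13
a_2 = -6 + 2*-7 = -20
...
= [-6, -13, -20, -27, -34]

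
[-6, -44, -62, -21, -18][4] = -18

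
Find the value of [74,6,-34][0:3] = [74, 6, -34]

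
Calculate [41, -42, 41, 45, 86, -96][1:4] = [-42, 41, 45]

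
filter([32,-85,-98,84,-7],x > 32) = keep x where x > 32: 32✗, -85✗, -98✗, 84✓, -7✗
= [84]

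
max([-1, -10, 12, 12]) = 12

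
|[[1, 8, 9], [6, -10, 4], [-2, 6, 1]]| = -2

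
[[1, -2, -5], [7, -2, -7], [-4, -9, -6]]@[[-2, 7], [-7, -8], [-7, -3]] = [[47, 38], [49, 86], [113, 62]]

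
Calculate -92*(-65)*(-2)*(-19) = 227240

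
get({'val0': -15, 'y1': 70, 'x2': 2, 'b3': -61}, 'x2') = 2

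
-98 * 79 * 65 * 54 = -27174420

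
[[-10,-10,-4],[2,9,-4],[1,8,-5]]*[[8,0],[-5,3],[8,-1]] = [[-62, -26], [-61, 31], [-72, 29]]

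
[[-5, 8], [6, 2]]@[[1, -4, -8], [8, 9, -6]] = C[0][0] = (-5)*(1) + (8)*(8) = 59
C[0][1] = (-5)*(-4) + (8)*(9) = 92
C[0][2] = (-5)*(-8) + (8)*(-6) = -8
C[1][0] = (6)*(1) + (2)*(8) = 22
C[1][1] = (6)*(-4) + (2)*(9) = -6
C[1][2] = (6)*(-8) + (2)*(-6) = -60
= [[59, 92, -8], [22, -6, -60]]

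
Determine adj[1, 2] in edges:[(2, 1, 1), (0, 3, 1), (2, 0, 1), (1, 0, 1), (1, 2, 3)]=3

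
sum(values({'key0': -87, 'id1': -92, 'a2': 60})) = -119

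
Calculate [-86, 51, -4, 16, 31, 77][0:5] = [-86, 51, -4, 16, 31]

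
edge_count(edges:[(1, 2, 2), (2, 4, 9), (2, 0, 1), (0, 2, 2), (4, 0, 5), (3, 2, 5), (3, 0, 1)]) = 7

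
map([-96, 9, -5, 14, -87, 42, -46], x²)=(-96)²=9216, (9)²=81, (-5)²=25, (14)²=196, (-87)²=7569, (42)²=1764, (-46)²=2116
= [9216, 81, 25, 196, 7569, 1764, 2116]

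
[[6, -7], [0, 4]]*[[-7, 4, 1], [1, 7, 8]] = C[0][0] = (6)*(-7) + (-7)*(1) = -49
C[0][1] = (6)*(4) + (-7)*(7) = -25
C[0][2] = (6)*(1) + (-7)*(8) = -50
C[1][0] = (0)*(-7) + (4)*(1) = 4
C[1][1] = (0)*(4) + (4)*(7) = 28
C[1][2] = (0)*(1) + (4)*(8) = 32
= [[-49, -25, -50], [4, 28, 32]]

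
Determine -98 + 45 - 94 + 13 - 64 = -198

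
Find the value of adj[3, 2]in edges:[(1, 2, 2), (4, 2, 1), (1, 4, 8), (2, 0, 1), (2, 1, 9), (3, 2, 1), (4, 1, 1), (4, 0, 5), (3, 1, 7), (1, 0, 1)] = 1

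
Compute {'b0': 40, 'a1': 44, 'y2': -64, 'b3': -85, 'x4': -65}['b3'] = -85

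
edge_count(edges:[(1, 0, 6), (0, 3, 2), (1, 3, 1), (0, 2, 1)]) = 4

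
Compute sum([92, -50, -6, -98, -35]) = -97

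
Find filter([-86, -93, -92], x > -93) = [-86, -92]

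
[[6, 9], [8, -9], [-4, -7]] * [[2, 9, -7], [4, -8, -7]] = [[48, -18, -105], [-20, 144, 7], [-36, 20, 77]]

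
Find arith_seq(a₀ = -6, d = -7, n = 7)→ a_0 = -6 + 0*-7 = -6
a_1 = -6 + 1*-7 = -13
a_2 = -6 + 2*-7 = -20
...
= [-6, -13, -20, -27, -34, -41, -48]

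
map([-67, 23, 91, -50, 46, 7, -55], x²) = [4489, 529, 8281, 2500, 2116, 49, 3025]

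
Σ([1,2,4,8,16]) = 1 + 2 + 4 + 8 + 16
= 31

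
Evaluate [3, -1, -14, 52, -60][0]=3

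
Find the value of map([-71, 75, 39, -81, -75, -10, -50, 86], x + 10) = -71+10=-61, 75+10=85, 39+10=49, -81+10=-71, -75+10=-65, -10+10=0, -50+10=-40, 86+10=96
= [-61, 85, 49, -71, -65, 0, -40, 96]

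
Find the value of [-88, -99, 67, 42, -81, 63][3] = 42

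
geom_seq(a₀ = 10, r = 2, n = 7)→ [10, 20, 40, 80, 160, 320, 640]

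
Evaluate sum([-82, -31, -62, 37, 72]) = -66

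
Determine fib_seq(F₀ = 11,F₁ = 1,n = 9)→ [11, 1, 12, 13, 25, 38, 63, 101, 164]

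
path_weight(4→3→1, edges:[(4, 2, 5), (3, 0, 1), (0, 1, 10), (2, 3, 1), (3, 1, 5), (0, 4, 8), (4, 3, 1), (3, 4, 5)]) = w(4→3)=1 + w(3→1)=5
= 6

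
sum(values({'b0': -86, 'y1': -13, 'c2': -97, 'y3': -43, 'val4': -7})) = (-86) + (-13) + (-97) + (-43) + (-7)
= -246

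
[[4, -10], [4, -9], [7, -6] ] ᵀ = [[4, 4, 7], [-10, -9, -6]]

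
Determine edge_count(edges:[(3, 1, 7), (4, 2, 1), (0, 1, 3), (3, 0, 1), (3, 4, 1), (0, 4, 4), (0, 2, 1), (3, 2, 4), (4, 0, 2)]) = 9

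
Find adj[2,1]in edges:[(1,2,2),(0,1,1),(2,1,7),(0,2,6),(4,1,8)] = 7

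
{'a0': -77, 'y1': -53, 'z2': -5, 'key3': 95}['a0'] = -77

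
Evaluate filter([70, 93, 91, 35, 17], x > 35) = [70, 93, 91]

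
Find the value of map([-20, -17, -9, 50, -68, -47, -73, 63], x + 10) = [-10, -7, 1, 60, -58, -37, -63, 73]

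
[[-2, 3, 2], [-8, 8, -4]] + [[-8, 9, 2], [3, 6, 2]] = [[-10, 12, 4], [-5, 14, -2]]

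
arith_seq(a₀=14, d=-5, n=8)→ a_0 = 14 + 0*-5 = 14
a_1 = 14 + 1*-5 = 9
a_2 = 14 + 2*-5 = 4
...
= [14, 9, 4, -1, -6, -11, -16, -21]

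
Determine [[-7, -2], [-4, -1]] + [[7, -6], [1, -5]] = [[0, -8], [-3, -6]]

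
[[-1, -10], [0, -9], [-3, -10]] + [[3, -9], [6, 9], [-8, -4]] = [[2, -19], [6, 0], [-11, -14]]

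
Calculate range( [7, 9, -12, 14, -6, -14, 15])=29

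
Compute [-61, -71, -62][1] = -71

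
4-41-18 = -55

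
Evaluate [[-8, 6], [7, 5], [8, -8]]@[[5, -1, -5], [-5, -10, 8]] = [[-70, -52, 88], [10, -57, 5], [80, 72, -104]]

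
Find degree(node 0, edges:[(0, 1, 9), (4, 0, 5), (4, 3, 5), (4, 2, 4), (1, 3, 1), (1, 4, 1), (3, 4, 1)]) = 2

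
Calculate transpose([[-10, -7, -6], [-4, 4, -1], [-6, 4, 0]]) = [[-10, -4, -6], [-7, 4, 4], [-6, -1, 0]]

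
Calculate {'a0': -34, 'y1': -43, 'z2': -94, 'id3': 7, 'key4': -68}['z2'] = -94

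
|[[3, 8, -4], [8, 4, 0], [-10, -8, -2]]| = (1)*(3)*det([[4, 0], [-8, -2]]) + (-1)*(8)*det([[8, 0], [-10, -2]]) + (1)*(-4)*det([[8, 4], [-10, -8]])
= -24 + 128 + 96
= 200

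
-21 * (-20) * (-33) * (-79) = 1094940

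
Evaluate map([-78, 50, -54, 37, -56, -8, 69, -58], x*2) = -78*2=-156, 50*2=100, -54*2=-108, 37*2=74, -56*2=-112, -8*2=-16, 69*2=138, -58*2=-116
= [-156, 100, -108, 74, -112, -16, 138, -116]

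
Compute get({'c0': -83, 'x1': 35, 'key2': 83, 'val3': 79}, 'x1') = 35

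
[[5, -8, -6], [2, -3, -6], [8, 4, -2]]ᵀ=[[5, 2, 8], [-8, -3, 4], [-6, -6, -2]]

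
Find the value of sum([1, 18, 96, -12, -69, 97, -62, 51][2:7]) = 50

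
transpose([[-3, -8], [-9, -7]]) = [[-3, -9], [-8, -7]]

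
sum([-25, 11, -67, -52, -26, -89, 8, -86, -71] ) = -397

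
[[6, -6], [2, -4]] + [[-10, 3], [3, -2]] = [[-4, -3], [5, -6]]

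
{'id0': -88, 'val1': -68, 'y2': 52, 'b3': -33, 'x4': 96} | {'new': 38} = {'id0': -88, 'val1': -68, 'y2': 52, 'b3': -33, 'x4': 96, 'new': 38}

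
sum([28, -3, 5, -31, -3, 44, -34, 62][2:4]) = -26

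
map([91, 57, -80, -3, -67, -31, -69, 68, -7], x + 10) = [101, 67, -70, 7, -57, -21, -59, 78, 3]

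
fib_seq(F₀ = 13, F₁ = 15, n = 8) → [13, 15, 28, 43, 71, 114, 185, 299]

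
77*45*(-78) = -270270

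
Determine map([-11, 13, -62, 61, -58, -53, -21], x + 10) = -11+10=-1, 13+10=23, -62+10=-52, 61+10=71, -58+10=-48, -53+10=-43, -21+10=-11
= [-1, 23, -52, 71, -48, -43, -11]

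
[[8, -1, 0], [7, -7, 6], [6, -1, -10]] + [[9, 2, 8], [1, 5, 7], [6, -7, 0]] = [[17, 1, 8], [8, -2, 13], [12, -8, -10]]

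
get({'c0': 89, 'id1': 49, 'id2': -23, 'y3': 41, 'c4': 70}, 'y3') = 41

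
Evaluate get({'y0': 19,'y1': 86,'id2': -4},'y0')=19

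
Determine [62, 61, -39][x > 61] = keep x where x > 61: 62✓, 61✗, -39✗
= [62]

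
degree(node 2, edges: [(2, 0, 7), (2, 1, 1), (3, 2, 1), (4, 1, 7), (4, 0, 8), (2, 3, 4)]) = 4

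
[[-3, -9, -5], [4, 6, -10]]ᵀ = [[-3, 4], [-9, 6], [-5, -10]]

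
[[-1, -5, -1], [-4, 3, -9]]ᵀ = [[-1, -4], [-5, 3], [-1, -9]]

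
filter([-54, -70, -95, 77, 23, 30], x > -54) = [77, 23, 30]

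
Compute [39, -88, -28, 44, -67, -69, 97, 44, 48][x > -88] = [39, -28, 44, -67, -69, 97, 44, 48]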